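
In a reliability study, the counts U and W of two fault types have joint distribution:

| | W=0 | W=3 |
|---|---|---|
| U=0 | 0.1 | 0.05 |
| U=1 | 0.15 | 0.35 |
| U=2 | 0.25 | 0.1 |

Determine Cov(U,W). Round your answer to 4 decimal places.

E[U] = 1.2,  E[W] = 1.5
E[UW] = 1.65
Cov(U,W) = E[UW] − E[U]E[W] = 1.65 − (1.2)(1.5) = -0.15

-0.1500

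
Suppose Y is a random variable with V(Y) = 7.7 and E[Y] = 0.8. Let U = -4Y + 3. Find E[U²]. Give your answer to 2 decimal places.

E[-4Y + 3] = -4·0.8 + 3 = -0.2
V(-4Y + 3) = (-4)²·7.7 = 123.2
E[U²] = V(U) + (E[U])² = 123.2 + (-0.2)² = 123.24

123.24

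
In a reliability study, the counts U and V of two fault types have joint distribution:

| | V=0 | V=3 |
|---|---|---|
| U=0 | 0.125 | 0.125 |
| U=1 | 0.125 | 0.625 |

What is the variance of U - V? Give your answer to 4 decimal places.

1.5000

E[U] = 0.75,  E[V] = 2.25,  E[UV] = 1.875
Var(U) = 0.75 − (0.75)² = 0.1875;  Var(V) = 6.75 − (2.25)² = 1.6875
Cov(U,V) = 1.875 − (0.75)(2.25) = 0.1875
Var(U - V) = (1)²·0.1875 + (-1)²·1.6875 + 2·(1)·(-1)·0.1875 = 1.5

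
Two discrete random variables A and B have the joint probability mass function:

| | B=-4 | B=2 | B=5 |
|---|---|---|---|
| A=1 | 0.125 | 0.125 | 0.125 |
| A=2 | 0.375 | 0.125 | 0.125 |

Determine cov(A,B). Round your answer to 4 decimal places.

E[A] = 1.625,  E[B] = -0.25
E[AB] = -0.875
cov(A,B) = E[AB] − E[A]E[B] = -0.875 − (1.625)(-0.25) = -0.46875

-0.4688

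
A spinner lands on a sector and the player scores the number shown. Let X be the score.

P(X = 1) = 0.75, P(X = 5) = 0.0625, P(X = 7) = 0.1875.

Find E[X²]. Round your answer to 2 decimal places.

E[X²] = (1)²(0.75) + (5)²(0.0625) + (7)²(0.1875) = 11.5

11.50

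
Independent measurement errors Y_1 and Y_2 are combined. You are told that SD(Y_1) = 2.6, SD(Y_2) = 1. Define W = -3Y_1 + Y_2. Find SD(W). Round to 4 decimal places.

7.8638

V(Y_1) = 6.76, V(Y_2) = 1
By independence, V(W) = (-3)²V(Y_1) + (1)²V(Y_2)
= (-3)²·6.76 + (1)²·1 = 61.84
SD(W) = √61.84 ≈ 7.8638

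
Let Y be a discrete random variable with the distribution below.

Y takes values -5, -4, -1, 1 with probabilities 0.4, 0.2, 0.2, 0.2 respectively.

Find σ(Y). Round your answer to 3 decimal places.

2.400

E[Y] = (-5)(0.4) + (-4)(0.2) + (-1)(0.2) + (1)(0.2) = -2.8
E[Y²] = (-5)²(0.4) + (-4)²(0.2) + (-1)²(0.2) + (1)²(0.2) = 13.6
var(Y) = E[Y²] − (E[Y])² = 13.6 − (-2.8)² = 5.76
σ(Y) = √5.76 ≈ 2.400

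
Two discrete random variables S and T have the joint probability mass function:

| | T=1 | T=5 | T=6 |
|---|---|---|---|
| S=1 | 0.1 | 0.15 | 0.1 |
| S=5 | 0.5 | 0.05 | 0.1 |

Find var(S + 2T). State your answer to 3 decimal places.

E[S] = 3.6,  E[T] = 2.8,  E[ST] = 8.2
var(S) = 16.6 − (3.6)² = 3.64;  var(T) = 12.8 − (2.8)² = 4.96
Cov(S,T) = 8.2 − (3.6)(2.8) = -1.88
var(S + 2T) = (1)²·3.64 + (2)²·4.96 + 2·(1)·(2)·-1.88 = 15.96

15.960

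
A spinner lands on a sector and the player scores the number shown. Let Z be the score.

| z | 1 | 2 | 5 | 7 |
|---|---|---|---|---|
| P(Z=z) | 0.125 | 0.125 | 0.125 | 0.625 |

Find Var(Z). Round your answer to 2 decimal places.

5.48

E[Z] = (1)(0.125) + (2)(0.125) + (5)(0.125) + (7)(0.625) = 5.375
E[Z²] = (1)²(0.125) + (2)²(0.125) + (5)²(0.125) + (7)²(0.625) = 34.375
Var(Z) = E[Z²] − (E[Z])² = 34.375 − (5.375)² = 5.484375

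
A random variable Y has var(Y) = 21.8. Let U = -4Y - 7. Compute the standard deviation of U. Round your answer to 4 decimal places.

18.6762

var(-4Y - 7) = (-4)²·21.8 = 348.8
SD(U) = √348.8 ≈ 18.6762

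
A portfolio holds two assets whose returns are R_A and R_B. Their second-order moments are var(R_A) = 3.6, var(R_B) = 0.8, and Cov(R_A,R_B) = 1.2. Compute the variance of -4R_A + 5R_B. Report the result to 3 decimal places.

29.600

var(-4R_A + 5R_B) = (-4)²·var(R_A) + (5)²·var(R_B) + 2·(-4)·(5)·Cov(R_A,R_B)
= 16·3.6 + 25·0.8 + -40·1.2 = 29.6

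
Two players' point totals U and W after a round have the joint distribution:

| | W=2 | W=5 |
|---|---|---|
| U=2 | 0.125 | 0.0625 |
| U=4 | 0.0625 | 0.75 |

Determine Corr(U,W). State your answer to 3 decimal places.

0.590

E[U] = 3.625,  E[W] = 4.4375
E[UW] = 16.625
Cov(U,W) = E[UW] − E[U]E[W] = 16.625 − (3.625)(4.4375) = 0.5390625
V(U) = 0.609375,  V(W) = 1.37109375
ρ = 0.5390625 / √(0.609375·1.37109375) ≈ 0.590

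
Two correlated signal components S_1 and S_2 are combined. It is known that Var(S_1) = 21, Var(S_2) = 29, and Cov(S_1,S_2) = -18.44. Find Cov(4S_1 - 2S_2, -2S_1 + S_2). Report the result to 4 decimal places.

-373.5200

Cov(4S_1 - 2S_2, -2S_1 + S_2) = (4)(-2)Var(S_1) + (-2)(1)Var(S_2) + [(4)(1) + (-2)(-2)]Cov(S_1,S_2)
= -8·21 + -2·29 + 8·-18.44 = -373.52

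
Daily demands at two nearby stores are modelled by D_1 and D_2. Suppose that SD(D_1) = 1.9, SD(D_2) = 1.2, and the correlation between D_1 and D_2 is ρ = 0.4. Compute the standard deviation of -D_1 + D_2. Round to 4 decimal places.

1.7961

V(D_1) = (1.9)² = 3.61;  V(D_2) = (1.2)² = 1.44
cov(D_1,D_2) = ρ·SD(D_1)·SD(D_2) = 0.4·1.9·1.2 = 0.912
V(-D_1 + D_2) = (-1)²·V(D_1) + (1)²·V(D_2) + 2·(-1)·(1)·cov(D_1,D_2)
= 1·3.61 + 1·1.44 + -2·0.912 = 3.226
SD(-D_1 + D_2) = √3.226 ≈ 1.7961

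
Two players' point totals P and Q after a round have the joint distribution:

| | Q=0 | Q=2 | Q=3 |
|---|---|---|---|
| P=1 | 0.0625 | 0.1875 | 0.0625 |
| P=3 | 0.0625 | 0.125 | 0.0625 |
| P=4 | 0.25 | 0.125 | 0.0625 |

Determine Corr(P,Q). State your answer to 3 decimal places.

-0.278

E[P] = 2.8125,  E[Q] = 1.4375
E[PQ] = 3.625
Cov(P,Q) = E[PQ] − E[P]E[Q] = 3.625 − (2.8125)(1.4375) = -0.41796875
Var(P) = 1.65234375,  Var(Q) = 1.37109375
ρ = -0.41796875 / √(1.65234375·1.37109375) ≈ -0.278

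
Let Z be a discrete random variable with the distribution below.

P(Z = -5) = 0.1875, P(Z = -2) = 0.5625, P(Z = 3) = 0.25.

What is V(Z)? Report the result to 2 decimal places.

7.46

E[Z] = (-5)(0.1875) + (-2)(0.5625) + (3)(0.25) = -1.3125
E[Z²] = (-5)²(0.1875) + (-2)²(0.5625) + (3)²(0.25) = 9.1875
V(Z) = E[Z²] − (E[Z])² = 9.1875 − (-1.3125)² = 7.46484375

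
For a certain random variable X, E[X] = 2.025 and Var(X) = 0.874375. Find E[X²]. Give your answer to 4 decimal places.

4.9750

E[X²] = Var(X) + (E[X])² = 0.874375 + (2.025)² = 4.975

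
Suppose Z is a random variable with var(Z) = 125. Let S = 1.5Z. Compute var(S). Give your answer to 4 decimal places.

var(1.5Z) = (1.5)²·var(Z) = 2.25·125 = 281.25

281.2500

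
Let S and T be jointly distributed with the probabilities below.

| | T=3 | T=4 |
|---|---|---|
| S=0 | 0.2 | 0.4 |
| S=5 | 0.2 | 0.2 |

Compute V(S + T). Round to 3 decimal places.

E[S] = 2,  E[T] = 3.6,  E[ST] = 7
V(S) = 10 − (2)² = 6;  V(T) = 13.2 − (3.6)² = 0.24
Cov(S,T) = 7 − (2)(3.6) = -0.2
V(S + T) = (1)²·6 + (1)²·0.24 + 2·(1)·(1)·-0.2 = 5.84

5.840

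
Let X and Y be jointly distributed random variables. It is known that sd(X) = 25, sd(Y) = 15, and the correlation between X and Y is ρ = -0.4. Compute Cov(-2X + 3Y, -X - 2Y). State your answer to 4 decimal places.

-250.0000

var(X) = (25)² = 625;  var(Y) = (15)² = 225
Cov(X,Y) = ρ·sd(X)·sd(Y) = -0.4·25·15 = -150
Cov(-2X + 3Y, -X - 2Y) = (-2)(-1)var(X) + (3)(-2)var(Y) + [(-2)(-2) + (3)(-1)]Cov(X,Y)
= 2·625 + -6·225 + 1·-150 = -250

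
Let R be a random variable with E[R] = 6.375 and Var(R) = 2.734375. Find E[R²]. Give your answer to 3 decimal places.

43.375

E[R²] = Var(R) + (E[R])² = 2.734375 + (6.375)² = 43.375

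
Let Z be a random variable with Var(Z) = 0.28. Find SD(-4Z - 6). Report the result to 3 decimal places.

2.117

Var(-4Z - 6) = (-4)²·0.28 = 4.48
SD(-4Z - 6) = √4.48 ≈ 2.117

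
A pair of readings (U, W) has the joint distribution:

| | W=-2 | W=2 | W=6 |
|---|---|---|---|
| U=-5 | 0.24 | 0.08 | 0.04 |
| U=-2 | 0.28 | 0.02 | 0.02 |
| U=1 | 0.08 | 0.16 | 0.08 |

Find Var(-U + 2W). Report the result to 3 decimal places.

E[U] = -2.12,  E[W] = 0.16,  E[UW] = 1.84
Var(U) = 10.6 − (-2.12)² = 6.1056;  Var(W) = 8.48 − (0.16)² = 8.4544
Cov(U,W) = 1.84 − (-2.12)(0.16) = 2.1792
Var(-U + 2W) = (-1)²·6.1056 + (2)²·8.4544 + 2·(-1)·(2)·2.1792 = 31.2064

31.206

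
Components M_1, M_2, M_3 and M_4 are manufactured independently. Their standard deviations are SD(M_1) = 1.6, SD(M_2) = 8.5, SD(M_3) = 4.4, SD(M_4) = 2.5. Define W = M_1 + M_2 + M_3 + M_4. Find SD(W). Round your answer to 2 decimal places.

10.02

V(M_1) = 2.56, V(M_2) = 72.25, V(M_3) = 19.36, V(M_4) = 6.25
By independence, V(W) = (1)²V(M_1) + (1)²V(M_2) + (1)²V(M_3) + (1)²V(M_4)
= (1)²·2.56 + (1)²·72.25 + (1)²·19.36 + (1)²·6.25 = 100.42
SD(W) = √100.42 ≈ 10.02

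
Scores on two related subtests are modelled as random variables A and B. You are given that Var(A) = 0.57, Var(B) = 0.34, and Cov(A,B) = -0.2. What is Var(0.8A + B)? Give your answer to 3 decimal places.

0.385

Var(0.8A + B) = (0.8)²·Var(A) + (1)²·Var(B) + 2·(0.8)·(1)·Cov(A,B)
= 0.64·0.57 + 1·0.34 + 1.6·-0.2 = 0.3848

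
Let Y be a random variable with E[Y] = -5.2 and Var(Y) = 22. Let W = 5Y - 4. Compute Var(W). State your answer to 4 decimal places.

Var(5Y - 4) = (5)²·Var(Y) = 25·22 = 550

550.0000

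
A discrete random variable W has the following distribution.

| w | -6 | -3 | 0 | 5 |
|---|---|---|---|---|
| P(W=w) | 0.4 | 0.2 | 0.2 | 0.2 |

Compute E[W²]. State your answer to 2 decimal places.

E[W²] = (-6)²(0.4) + (-3)²(0.2) + (0)²(0.2) + (5)²(0.2) = 21.2

21.20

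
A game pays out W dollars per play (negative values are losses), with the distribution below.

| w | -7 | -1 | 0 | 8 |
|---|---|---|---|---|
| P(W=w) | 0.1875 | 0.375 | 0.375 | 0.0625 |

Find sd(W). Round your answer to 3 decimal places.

3.486

E[W] = (-7)(0.1875) + (-1)(0.375) + (0)(0.375) + (8)(0.0625) = -1.1875
E[W²] = (-7)²(0.1875) + (-1)²(0.375) + (0)²(0.375) + (8)²(0.0625) = 13.5625
Var(W) = E[W²] − (E[W])² = 13.5625 − (-1.1875)² = 12.15234375
sd(W) = √12.15234375 ≈ 3.486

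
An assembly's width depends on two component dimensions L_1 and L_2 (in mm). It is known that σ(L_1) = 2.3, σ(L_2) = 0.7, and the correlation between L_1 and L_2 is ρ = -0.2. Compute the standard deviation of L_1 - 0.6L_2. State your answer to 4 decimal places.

2.4193

Var(L_1) = (2.3)² = 5.29;  Var(L_2) = (0.7)² = 0.49
cov(L_1,L_2) = ρ·σ(L_1)·σ(L_2) = -0.2·2.3·0.7 = -0.322
Var(L_1 - 0.6L_2) = (1)²·Var(L_1) + (-0.6)²·Var(L_2) + 2·(1)·(-0.6)·cov(L_1,L_2)
= 1·5.29 + 0.36·0.49 + -1.2·-0.322 = 5.8528
σ(L_1 - 0.6L_2) = √5.8528 ≈ 2.4193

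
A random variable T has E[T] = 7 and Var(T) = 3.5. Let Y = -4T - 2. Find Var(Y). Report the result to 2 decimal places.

56.00

Var(-4T - 2) = (-4)²·Var(T) = 16·3.5 = 56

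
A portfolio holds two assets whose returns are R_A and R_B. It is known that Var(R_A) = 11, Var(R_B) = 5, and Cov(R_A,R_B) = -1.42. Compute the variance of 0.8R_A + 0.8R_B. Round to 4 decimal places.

Var(0.8R_A + 0.8R_B) = (0.8)²·Var(R_A) + (0.8)²·Var(R_B) + 2·(0.8)·(0.8)·Cov(R_A,R_B)
= 0.64·11 + 0.64·5 + 1.28·-1.42 = 8.4224

8.4224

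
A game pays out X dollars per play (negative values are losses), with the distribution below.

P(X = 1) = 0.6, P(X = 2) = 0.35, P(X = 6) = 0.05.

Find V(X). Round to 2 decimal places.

E[X] = (1)(0.6) + (2)(0.35) + (6)(0.05) = 1.6
E[X²] = (1)²(0.6) + (2)²(0.35) + (6)²(0.05) = 3.8
V(X) = E[X²] − (E[X])² = 3.8 − (1.6)² = 1.24

1.24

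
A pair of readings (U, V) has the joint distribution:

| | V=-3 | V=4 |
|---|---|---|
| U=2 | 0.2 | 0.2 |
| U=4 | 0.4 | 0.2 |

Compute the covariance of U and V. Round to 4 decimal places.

E[U] = 3.2,  E[V] = -0.2
E[UV] = -1.2
Cov(U,V) = E[UV] − E[U]E[V] = -1.2 − (3.2)(-0.2) = -0.56

-0.5600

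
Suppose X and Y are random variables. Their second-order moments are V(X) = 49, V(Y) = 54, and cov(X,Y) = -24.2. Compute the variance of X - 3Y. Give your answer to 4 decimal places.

V(X - 3Y) = (1)²·V(X) + (-3)²·V(Y) + 2·(1)·(-3)·cov(X,Y)
= 1·49 + 9·54 + -6·-24.2 = 680.2

680.2000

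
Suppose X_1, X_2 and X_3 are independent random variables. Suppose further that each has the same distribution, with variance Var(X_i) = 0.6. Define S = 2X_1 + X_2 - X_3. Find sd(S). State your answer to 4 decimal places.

By independence, Var(S) = (2)²Var(X_1) + (1)²Var(X_2) + (-1)²Var(X_3)
= (2)²·0.6 + (1)²·0.6 + (-1)²·0.6 = 3.6
sd(S) = √3.6 ≈ 1.8974

1.8974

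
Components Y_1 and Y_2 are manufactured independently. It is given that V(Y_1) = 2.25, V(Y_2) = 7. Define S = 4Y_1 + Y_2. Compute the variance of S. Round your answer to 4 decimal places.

By independence, V(S) = (4)²V(Y_1) + (1)²V(Y_2)
= (4)²·2.25 + (1)²·7 = 43

43.0000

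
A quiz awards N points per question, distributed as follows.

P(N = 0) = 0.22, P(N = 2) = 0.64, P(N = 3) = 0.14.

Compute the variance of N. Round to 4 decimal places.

E[N] = (0)(0.22) + (2)(0.64) + (3)(0.14) = 1.7
E[N²] = (0)²(0.22) + (2)²(0.64) + (3)²(0.14) = 3.82
Var(N) = E[N²] − (E[N])² = 3.82 − (1.7)² = 0.93

0.9300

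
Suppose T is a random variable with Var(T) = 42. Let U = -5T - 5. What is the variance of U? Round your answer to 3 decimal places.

1050.000

Var(-5T - 5) = (-5)²·Var(T) = 25·42 = 1050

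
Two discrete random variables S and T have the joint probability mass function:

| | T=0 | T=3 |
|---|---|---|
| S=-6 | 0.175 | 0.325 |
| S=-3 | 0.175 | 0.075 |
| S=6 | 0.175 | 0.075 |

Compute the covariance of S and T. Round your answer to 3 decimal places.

E[S] = -2.25,  E[T] = 1.425
E[ST] = -5.175
Cov(S,T) = E[ST] − E[S]E[T] = -5.175 − (-2.25)(1.425) = -1.96875

-1.969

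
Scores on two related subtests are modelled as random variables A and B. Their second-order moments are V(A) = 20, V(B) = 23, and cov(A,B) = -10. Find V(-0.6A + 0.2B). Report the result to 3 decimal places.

10.520

V(-0.6A + 0.2B) = (-0.6)²·V(A) + (0.2)²·V(B) + 2·(-0.6)·(0.2)·cov(A,B)
= 0.36·20 + 0.04·23 + -0.24·-10 = 10.52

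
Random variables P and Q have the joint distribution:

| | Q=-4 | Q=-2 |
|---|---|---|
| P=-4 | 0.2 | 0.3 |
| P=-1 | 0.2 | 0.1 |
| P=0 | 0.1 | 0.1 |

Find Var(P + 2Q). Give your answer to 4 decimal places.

E[P] = -2.3,  E[Q] = -3,  E[PQ] = 6.6
Var(P) = 8.3 − (-2.3)² = 3.01;  Var(Q) = 10 − (-3)² = 1
Cov(P,Q) = 6.6 − (-2.3)(-3) = -0.3
Var(P + 2Q) = (1)²·3.01 + (2)²·1 + 2·(1)·(2)·-0.3 = 5.81

5.8100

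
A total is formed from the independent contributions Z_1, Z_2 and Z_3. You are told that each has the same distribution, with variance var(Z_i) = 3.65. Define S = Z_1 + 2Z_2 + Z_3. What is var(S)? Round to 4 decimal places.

By independence, var(S) = (1)²var(Z_1) + (2)²var(Z_2) + (1)²var(Z_3)
= (1)²·3.65 + (2)²·3.65 + (1)²·3.65 = 21.9

21.9000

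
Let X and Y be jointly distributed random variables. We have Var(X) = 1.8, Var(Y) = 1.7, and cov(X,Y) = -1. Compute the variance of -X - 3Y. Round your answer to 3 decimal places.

Var(-X - 3Y) = (-1)²·Var(X) + (-3)²·Var(Y) + 2·(-1)·(-3)·cov(X,Y)
= 1·1.8 + 9·1.7 + 6·-1 = 11.1

11.100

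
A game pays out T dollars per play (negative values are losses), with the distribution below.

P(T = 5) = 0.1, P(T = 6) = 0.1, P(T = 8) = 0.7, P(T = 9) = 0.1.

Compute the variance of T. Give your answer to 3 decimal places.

E[T] = (5)(0.1) + (6)(0.1) + (8)(0.7) + (9)(0.1) = 7.6
E[T²] = (5)²(0.1) + (6)²(0.1) + (8)²(0.7) + (9)²(0.1) = 59
Var(T) = E[T²] − (E[T])² = 59 − (7.6)² = 1.24

1.240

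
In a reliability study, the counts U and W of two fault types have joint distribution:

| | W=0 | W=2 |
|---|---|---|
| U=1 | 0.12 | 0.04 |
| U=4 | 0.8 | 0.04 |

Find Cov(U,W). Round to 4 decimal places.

E[U] = 3.52,  E[W] = 0.16
E[UW] = 0.4
Cov(U,W) = E[UW] − E[U]E[W] = 0.4 − (3.52)(0.16) = -0.1632

-0.1632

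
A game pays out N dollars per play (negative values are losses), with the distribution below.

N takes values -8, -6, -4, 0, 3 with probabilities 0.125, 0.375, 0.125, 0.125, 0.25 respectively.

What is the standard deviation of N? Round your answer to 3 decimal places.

E[N] = (-8)(0.125) + (-6)(0.375) + (-4)(0.125) + (0)(0.125) + (3)(0.25) = -3
E[N²] = (-8)²(0.125) + (-6)²(0.375) + (-4)²(0.125) + (0)²(0.125) + (3)²(0.25) = 25.75
Var(N) = E[N²] − (E[N])² = 25.75 − (-3)² = 16.75
σ(N) = √16.75 ≈ 4.093

4.093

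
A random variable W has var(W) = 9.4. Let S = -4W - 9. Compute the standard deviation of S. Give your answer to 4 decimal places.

12.2638

var(-4W - 9) = (-4)²·9.4 = 150.4
SD(S) = √150.4 ≈ 12.2638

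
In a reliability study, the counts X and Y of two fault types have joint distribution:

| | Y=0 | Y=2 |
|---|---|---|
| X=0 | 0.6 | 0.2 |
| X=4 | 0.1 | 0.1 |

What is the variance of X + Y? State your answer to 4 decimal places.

4.0400

E[X] = 0.8,  E[Y] = 0.6,  E[XY] = 0.8
var(X) = 3.2 − (0.8)² = 2.56;  var(Y) = 1.2 − (0.6)² = 0.84
Cov(X,Y) = 0.8 − (0.8)(0.6) = 0.32
var(X + Y) = (1)²·2.56 + (1)²·0.84 + 2·(1)·(1)·0.32 = 4.04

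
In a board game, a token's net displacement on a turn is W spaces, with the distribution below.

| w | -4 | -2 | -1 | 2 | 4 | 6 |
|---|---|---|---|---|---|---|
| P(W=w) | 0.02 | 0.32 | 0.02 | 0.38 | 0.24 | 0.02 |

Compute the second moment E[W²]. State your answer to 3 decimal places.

7.700

E[W²] = (-4)²(0.02) + (-2)²(0.32) + (-1)²(0.02) + (2)²(0.38) + (4)²(0.24) + (6)²(0.02) = 7.7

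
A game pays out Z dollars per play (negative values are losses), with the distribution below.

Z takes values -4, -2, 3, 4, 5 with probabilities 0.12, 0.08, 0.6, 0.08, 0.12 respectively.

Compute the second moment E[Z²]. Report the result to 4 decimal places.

11.9200

E[Z²] = (-4)²(0.12) + (-2)²(0.08) + (3)²(0.6) + (4)²(0.08) + (5)²(0.12) = 11.92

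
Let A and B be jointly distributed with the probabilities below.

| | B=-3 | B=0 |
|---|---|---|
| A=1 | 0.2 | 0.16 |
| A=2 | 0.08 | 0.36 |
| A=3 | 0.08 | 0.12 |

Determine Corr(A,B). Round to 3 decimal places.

E[A] = 1.84,  E[B] = -1.08
E[AB] = -1.8
Cov(A,B) = E[AB] − E[A]E[B] = -1.8 − (1.84)(-1.08) = 0.1872
V(A) = 0.5344,  V(B) = 2.0736
ρ = 0.1872 / √(0.5344·2.0736) ≈ 0.178

0.178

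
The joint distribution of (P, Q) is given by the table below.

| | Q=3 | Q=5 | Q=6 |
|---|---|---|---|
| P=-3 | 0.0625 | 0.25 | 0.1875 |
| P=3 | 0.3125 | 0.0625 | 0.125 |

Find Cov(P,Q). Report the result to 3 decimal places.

E[P] = 0,  E[Q] = 4.5625
E[PQ] = -1.6875
Cov(P,Q) = E[PQ] − E[P]E[Q] = -1.6875 − (0)(4.5625) = -1.6875

-1.688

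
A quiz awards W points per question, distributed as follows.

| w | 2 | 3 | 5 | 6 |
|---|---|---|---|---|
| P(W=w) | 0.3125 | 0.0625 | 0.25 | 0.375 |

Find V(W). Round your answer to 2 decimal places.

2.96

E[W] = (2)(0.3125) + (3)(0.0625) + (5)(0.25) + (6)(0.375) = 4.3125
E[W²] = (2)²(0.3125) + (3)²(0.0625) + (5)²(0.25) + (6)²(0.375) = 21.5625
V(W) = E[W²] − (E[W])² = 21.5625 − (4.3125)² = 2.96484375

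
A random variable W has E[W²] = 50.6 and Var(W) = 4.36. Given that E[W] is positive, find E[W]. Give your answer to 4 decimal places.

(E[W])² = E[W²] − Var(W) = 50.6 − 4.36 = 46.24
E[W] = √46.24 = 6.8

6.8000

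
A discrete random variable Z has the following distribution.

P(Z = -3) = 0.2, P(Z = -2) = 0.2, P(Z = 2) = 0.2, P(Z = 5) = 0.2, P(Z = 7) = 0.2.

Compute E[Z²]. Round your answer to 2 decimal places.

E[Z²] = (-3)²(0.2) + (-2)²(0.2) + (2)²(0.2) + (5)²(0.2) + (7)²(0.2) = 18.2

18.20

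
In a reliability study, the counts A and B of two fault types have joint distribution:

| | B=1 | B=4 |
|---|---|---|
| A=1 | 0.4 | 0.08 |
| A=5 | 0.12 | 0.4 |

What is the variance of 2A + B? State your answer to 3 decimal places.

25.440

E[A] = 3.08,  E[B] = 2.44,  E[AB] = 9.32
Var(A) = 13.48 − (3.08)² = 3.9936;  Var(B) = 8.2 − (2.44)² = 2.2464
Cov(A,B) = 9.32 − (3.08)(2.44) = 1.8048
Var(2A + B) = (2)²·3.9936 + (1)²·2.2464 + 2·(2)·(1)·1.8048 = 25.44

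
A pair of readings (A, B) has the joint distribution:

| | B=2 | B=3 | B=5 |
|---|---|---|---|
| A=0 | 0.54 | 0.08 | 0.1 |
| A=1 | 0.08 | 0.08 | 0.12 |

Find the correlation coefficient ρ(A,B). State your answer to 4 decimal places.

0.3868

E[A] = 0.28,  E[B] = 2.82
E[AB] = 1
Cov(A,B) = E[AB] − E[A]E[B] = 1 − (0.28)(2.82) = 0.2104
V(A) = 0.2016,  V(B) = 1.4676
ρ = 0.2104 / √(0.2016·1.4676) ≈ 0.3868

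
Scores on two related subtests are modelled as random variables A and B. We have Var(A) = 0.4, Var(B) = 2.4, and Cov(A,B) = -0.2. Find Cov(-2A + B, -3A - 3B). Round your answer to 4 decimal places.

Cov(-2A + B, -3A - 3B) = (-2)(-3)Var(A) + (1)(-3)Var(B) + [(-2)(-3) + (1)(-3)]Cov(A,B)
= 6·0.4 + -3·2.4 + 3·-0.2 = -5.4

-5.4000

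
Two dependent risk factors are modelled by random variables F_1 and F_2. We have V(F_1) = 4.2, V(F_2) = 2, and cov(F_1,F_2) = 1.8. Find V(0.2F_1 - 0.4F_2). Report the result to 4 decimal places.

V(0.2F_1 - 0.4F_2) = (0.2)²·V(F_1) + (-0.4)²·V(F_2) + 2·(0.2)·(-0.4)·cov(F_1,F_2)
= 0.04·4.2 + 0.16·2 + -0.16·1.8 = 0.2

0.2000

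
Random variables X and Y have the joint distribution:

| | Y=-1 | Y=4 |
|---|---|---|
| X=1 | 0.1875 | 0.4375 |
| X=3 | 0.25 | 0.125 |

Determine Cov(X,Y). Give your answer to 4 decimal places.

E[X] = 1.75,  E[Y] = 1.8125
E[XY] = 2.3125
Cov(X,Y) = E[XY] − E[X]E[Y] = 2.3125 − (1.75)(1.8125) = -0.859375

-0.8594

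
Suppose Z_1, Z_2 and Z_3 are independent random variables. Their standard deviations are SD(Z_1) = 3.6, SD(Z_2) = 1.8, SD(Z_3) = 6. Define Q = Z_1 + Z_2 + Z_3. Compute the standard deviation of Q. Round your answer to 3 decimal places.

V(Z_1) = 12.96, V(Z_2) = 3.24, V(Z_3) = 36
By independence, V(Q) = (1)²V(Z_1) + (1)²V(Z_2) + (1)²V(Z_3)
= (1)²·12.96 + (1)²·3.24 + (1)²·36 = 52.2
SD(Q) = √52.2 ≈ 7.225

7.225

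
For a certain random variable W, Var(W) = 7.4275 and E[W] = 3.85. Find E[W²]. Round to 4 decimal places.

E[W²] = Var(W) + (E[W])² = 7.4275 + (3.85)² = 22.25

22.2500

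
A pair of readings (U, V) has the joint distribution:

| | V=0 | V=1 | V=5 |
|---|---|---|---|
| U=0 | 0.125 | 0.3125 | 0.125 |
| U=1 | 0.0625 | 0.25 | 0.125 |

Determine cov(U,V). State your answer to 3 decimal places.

0.082

E[U] = 0.4375,  E[V] = 1.8125
E[UV] = 0.875
cov(U,V) = E[UV] − E[U]E[V] = 0.875 − (0.4375)(1.8125) = 0.08203125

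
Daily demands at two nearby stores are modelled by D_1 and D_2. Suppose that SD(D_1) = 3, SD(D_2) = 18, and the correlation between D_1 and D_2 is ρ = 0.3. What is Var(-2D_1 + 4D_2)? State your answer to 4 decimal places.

Var(D_1) = (3)² = 9;  Var(D_2) = (18)² = 324
Cov(D_1,D_2) = ρ·SD(D_1)·SD(D_2) = 0.3·3·18 = 16.2
Var(-2D_1 + 4D_2) = (-2)²·Var(D_1) + (4)²·Var(D_2) + 2·(-2)·(4)·Cov(D_1,D_2)
= 4·9 + 16·324 + -16·16.2 = 4960.8

4960.8000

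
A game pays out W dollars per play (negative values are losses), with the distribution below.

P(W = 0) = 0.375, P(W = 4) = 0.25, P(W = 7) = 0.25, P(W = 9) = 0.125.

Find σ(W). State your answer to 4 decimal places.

E[W] = (0)(0.375) + (4)(0.25) + (7)(0.25) + (9)(0.125) = 3.875
E[W²] = (0)²(0.375) + (4)²(0.25) + (7)²(0.25) + (9)²(0.125) = 26.375
V(W) = E[W²] − (E[W])² = 26.375 − (3.875)² = 11.359375
σ(W) = √11.359375 ≈ 3.3704

3.3704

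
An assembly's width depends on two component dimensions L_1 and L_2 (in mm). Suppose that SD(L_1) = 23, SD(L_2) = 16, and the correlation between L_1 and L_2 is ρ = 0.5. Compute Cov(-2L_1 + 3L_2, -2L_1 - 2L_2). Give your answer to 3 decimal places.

Var(L_1) = (23)² = 529;  Var(L_2) = (16)² = 256
Cov(L_1,L_2) = ρ·SD(L_1)·SD(L_2) = 0.5·23·16 = 184
Cov(-2L_1 + 3L_2, -2L_1 - 2L_2) = (-2)(-2)Var(L_1) + (3)(-2)Var(L_2) + [(-2)(-2) + (3)(-2)]Cov(L_1,L_2)
= 4·529 + -6·256 + -2·184 = 212

212.000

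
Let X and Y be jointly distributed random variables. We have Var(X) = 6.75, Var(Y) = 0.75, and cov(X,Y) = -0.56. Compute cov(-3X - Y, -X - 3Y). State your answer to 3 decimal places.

cov(-3X - Y, -X - 3Y) = (-3)(-1)Var(X) + (-1)(-3)Var(Y) + [(-3)(-3) + (-1)(-1)]cov(X,Y)
= 3·6.75 + 3·0.75 + 10·-0.56 = 16.9

16.900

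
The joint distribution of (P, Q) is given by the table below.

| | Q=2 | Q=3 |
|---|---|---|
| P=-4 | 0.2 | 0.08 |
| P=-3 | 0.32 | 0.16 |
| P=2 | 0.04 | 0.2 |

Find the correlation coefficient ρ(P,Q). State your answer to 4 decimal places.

0.4453

E[P] = -2.08,  E[Q] = 2.44
E[PQ] = -4.56
cov(P,Q) = E[PQ] − E[P]E[Q] = -4.56 − (-2.08)(2.44) = 0.5152
V(P) = 5.4336,  V(Q) = 0.2464
ρ = 0.5152 / √(5.4336·0.2464) ≈ 0.4453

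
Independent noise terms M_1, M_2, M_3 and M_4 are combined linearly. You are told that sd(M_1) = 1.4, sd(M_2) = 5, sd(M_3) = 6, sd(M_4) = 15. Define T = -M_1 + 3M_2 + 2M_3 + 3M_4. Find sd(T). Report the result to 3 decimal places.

var(M_1) = 1.96, var(M_2) = 25, var(M_3) = 36, var(M_4) = 225
By independence, var(T) = (-1)²var(M_1) + (3)²var(M_2) + (2)²var(M_3) + (3)²var(M_4)
= (-1)²·1.96 + (3)²·25 + (2)²·36 + (3)²·225 = 2395.96
sd(T) = √2395.96 ≈ 48.949

48.949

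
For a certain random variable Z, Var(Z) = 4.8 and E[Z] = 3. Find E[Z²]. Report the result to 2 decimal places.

13.80

E[Z²] = Var(Z) + (E[Z])² = 4.8 + (3)² = 13.8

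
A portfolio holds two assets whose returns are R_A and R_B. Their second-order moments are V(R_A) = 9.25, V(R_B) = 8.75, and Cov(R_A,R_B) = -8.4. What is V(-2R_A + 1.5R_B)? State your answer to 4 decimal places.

107.0875

V(-2R_A + 1.5R_B) = (-2)²·V(R_A) + (1.5)²·V(R_B) + 2·(-2)·(1.5)·Cov(R_A,R_B)
= 4·9.25 + 2.25·8.75 + -6·-8.4 = 107.0875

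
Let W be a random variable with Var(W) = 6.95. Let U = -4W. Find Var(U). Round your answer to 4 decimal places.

111.2000

Var(-4W) = (-4)²·Var(W) = 16·6.95 = 111.2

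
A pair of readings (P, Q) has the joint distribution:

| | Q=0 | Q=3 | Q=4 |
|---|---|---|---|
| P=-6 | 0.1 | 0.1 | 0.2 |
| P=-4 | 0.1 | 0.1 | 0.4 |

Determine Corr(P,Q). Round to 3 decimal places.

E[P] = -4.8,  E[Q] = 3
E[PQ] = -14.2
cov(P,Q) = E[PQ] − E[P]E[Q] = -14.2 − (-4.8)(3) = 0.2
V(P) = 0.96,  V(Q) = 2.4
ρ = 0.2 / √(0.96·2.4) ≈ 0.132

0.132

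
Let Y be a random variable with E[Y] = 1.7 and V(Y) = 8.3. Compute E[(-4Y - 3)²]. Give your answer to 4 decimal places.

228.8400

E[-4Y - 3] = -4·1.7 − 3 = -9.8
V(-4Y - 3) = (-4)²·8.3 = 132.8
E[(-4Y - 3)²] = V((-4Y - 3)) + (E[(-4Y - 3)])² = 132.8 + (-9.8)² = 228.84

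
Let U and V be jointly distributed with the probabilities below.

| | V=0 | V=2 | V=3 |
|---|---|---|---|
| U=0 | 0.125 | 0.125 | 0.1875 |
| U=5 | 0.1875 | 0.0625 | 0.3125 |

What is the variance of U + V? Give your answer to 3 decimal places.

E[U] = 2.8125,  E[V] = 1.875,  E[UV] = 5.3125
Var(U) = 14.0625 − (2.8125)² = 6.15234375;  Var(V) = 5.25 − (1.875)² = 1.734375
cov(U,V) = 5.3125 − (2.8125)(1.875) = 0.0390625
Var(U + V) = (1)²·6.15234375 + (1)²·1.734375 + 2·(1)·(1)·0.0390625 = 7.96484375

7.965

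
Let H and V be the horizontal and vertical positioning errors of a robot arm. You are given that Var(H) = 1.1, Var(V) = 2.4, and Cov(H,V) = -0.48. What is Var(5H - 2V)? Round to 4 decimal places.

Var(5H - 2V) = (5)²·Var(H) + (-2)²·Var(V) + 2·(5)·(-2)·Cov(H,V)
= 25·1.1 + 4·2.4 + -20·-0.48 = 46.7

46.7000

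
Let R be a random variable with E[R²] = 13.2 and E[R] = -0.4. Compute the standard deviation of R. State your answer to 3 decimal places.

3.611

Var(R) = 13.2 − (-0.4)² = 13.04
SD(R) = √13.04 ≈ 3.611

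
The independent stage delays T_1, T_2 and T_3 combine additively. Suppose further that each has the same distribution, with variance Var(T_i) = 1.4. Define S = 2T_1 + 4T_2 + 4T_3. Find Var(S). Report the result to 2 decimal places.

50.40

By independence, Var(S) = (2)²Var(T_1) + (4)²Var(T_2) + (4)²Var(T_3)
= (2)²·1.4 + (4)²·1.4 + (4)²·1.4 = 50.4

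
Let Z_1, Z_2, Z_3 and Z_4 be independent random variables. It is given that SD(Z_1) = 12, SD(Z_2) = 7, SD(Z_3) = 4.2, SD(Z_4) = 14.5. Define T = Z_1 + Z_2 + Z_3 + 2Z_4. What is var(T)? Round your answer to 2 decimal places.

var(Z_1) = 144, var(Z_2) = 49, var(Z_3) = 17.64, var(Z_4) = 210.25
By independence, var(T) = (1)²var(Z_1) + (1)²var(Z_2) + (1)²var(Z_3) + (2)²var(Z_4)
= (1)²·144 + (1)²·49 + (1)²·17.64 + (2)²·210.25 = 1051.64

1051.64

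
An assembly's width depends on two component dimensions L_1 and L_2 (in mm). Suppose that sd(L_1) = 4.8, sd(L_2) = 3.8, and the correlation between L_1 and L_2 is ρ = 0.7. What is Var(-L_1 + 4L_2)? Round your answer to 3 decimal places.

151.936

Var(L_1) = (4.8)² = 23.04;  Var(L_2) = (3.8)² = 14.44
cov(L_1,L_2) = ρ·sd(L_1)·sd(L_2) = 0.7·4.8·3.8 = 12.768
Var(-L_1 + 4L_2) = (-1)²·Var(L_1) + (4)²·Var(L_2) + 2·(-1)·(4)·cov(L_1,L_2)
= 1·23.04 + 16·14.44 + -8·12.768 = 151.936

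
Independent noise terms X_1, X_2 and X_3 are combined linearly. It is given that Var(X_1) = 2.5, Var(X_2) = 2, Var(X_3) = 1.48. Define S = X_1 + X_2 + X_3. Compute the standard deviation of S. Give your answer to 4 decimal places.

2.4454

By independence, Var(S) = (1)²Var(X_1) + (1)²Var(X_2) + (1)²Var(X_3)
= (1)²·2.5 + (1)²·2 + (1)²·1.48 = 5.98
σ(S) = √5.98 ≈ 2.4454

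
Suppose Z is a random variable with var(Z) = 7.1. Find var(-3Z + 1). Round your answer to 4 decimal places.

var(-3Z + 1) = (-3)²·var(Z) = 9·7.1 = 63.9

63.9000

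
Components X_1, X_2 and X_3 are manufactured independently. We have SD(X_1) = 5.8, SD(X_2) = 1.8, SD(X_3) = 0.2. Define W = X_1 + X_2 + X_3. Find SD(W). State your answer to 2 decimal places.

6.08

Var(X_1) = 33.64, Var(X_2) = 3.24, Var(X_3) = 0.04
By independence, Var(W) = (1)²Var(X_1) + (1)²Var(X_2) + (1)²Var(X_3)
= (1)²·33.64 + (1)²·3.24 + (1)²·0.04 = 36.92
SD(W) = √36.92 ≈ 6.08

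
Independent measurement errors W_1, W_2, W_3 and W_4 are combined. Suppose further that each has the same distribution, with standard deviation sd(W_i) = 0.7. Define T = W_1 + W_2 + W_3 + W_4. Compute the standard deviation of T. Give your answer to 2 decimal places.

V(W_i) = (0.7)² = 0.49
By independence, V(T) = (1)²V(W_1) + (1)²V(W_2) + (1)²V(W_3) + (1)²V(W_4)
= (1)²·0.49 + (1)²·0.49 + (1)²·0.49 + (1)²·0.49 = 1.96
sd(T) = √1.96 ≈ 1.40

1.40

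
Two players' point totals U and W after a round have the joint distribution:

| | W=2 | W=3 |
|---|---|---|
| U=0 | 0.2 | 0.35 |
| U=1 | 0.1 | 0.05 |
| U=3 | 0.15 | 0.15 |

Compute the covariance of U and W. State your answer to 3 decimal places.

E[U] = 1.05,  E[W] = 2.55
E[UW] = 2.6
Cov(U,W) = E[UW] − E[U]E[W] = 2.6 − (1.05)(2.55) = -0.0775

-0.078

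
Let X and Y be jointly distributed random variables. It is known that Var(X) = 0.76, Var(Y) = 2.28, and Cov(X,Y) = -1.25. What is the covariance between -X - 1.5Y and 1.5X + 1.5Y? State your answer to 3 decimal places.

-1.583

Cov(-X - 1.5Y, 1.5X + 1.5Y) = (-1)(1.5)Var(X) + (-1.5)(1.5)Var(Y) + [(-1)(1.5) + (-1.5)(1.5)]Cov(X,Y)
= -1.5·0.76 + -2.25·2.28 + -3.75·-1.25 = -1.5825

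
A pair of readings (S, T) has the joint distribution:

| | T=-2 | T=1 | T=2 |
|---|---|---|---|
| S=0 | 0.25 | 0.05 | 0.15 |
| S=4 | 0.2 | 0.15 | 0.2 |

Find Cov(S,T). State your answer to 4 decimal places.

E[S] = 2.2,  E[T] = 0
E[ST] = 0.6
Cov(S,T) = E[ST] − E[S]E[T] = 0.6 − (2.2)(0) = 0.6

0.6000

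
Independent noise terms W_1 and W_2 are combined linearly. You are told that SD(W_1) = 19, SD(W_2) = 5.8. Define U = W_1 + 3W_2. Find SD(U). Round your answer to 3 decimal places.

25.764

Var(W_1) = 361, Var(W_2) = 33.64
By independence, Var(U) = (1)²Var(W_1) + (3)²Var(W_2)
= (1)²·361 + (3)²·33.64 = 663.76
SD(U) = √663.76 ≈ 25.764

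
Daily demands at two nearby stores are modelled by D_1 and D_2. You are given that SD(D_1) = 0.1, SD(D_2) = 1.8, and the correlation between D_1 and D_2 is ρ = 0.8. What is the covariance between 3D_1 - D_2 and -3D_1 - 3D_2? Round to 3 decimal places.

Var(D_1) = (0.1)² = 0.01;  Var(D_2) = (1.8)² = 3.24
Cov(D_1,D_2) = ρ·SD(D_1)·SD(D_2) = 0.8·0.1·1.8 = 0.144
Cov(3D_1 - D_2, -3D_1 - 3D_2) = (3)(-3)Var(D_1) + (-1)(-3)Var(D_2) + [(3)(-3) + (-1)(-3)]Cov(D_1,D_2)
= -9·0.01 + 3·3.24 + -6·0.144 = 8.766

8.766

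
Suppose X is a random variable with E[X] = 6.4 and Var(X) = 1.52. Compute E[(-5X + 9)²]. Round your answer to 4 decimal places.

E[-5X + 9] = -5·6.4 + 9 = -23
Var(-5X + 9) = (-5)²·1.52 = 38
E[(-5X + 9)²] = Var((-5X + 9)) + (E[(-5X + 9)])² = 38 + (-23)² = 567

567.0000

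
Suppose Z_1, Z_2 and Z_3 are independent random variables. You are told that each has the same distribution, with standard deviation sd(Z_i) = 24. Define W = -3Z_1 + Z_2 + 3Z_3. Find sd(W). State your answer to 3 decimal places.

Var(Z_i) = (24)² = 576
By independence, Var(W) = (-3)²Var(Z_1) + (1)²Var(Z_2) + (3)²Var(Z_3)
= (-3)²·576 + (1)²·576 + (3)²·576 = 10944
sd(W) = √10944 ≈ 104.614

104.614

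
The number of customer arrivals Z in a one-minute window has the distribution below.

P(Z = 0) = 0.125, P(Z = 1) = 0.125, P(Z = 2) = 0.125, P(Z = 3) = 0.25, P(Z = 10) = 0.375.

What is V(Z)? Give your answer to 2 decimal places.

16.61

E[Z] = (0)(0.125) + (1)(0.125) + (2)(0.125) + (3)(0.25) + (10)(0.375) = 4.875
E[Z²] = (0)²(0.125) + (1)²(0.125) + (2)²(0.125) + (3)²(0.25) + (10)²(0.375) = 40.375
V(Z) = E[Z²] − (E[Z])² = 40.375 − (4.875)² = 16.609375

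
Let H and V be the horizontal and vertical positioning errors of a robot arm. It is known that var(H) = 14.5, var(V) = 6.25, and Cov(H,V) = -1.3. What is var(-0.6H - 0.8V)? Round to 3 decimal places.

7.972

var(-0.6H - 0.8V) = (-0.6)²·var(H) + (-0.8)²·var(V) + 2·(-0.6)·(-0.8)·Cov(H,V)
= 0.36·14.5 + 0.64·6.25 + 0.96·-1.3 = 7.972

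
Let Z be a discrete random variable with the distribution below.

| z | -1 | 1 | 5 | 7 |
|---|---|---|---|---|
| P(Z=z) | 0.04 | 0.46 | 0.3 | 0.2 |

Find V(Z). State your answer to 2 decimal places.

E[Z] = (-1)(0.04) + (1)(0.46) + (5)(0.3) + (7)(0.2) = 3.32
E[Z²] = (-1)²(0.04) + (1)²(0.46) + (5)²(0.3) + (7)²(0.2) = 17.8
V(Z) = E[Z²] − (E[Z])² = 17.8 − (3.32)² = 6.7776

6.78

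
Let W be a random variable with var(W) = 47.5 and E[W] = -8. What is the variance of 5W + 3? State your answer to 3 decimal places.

var(5W + 3) = (5)²·var(W) = 25·47.5 = 1187.5

1187.500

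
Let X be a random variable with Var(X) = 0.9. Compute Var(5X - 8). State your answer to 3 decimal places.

22.500

Var(5X - 8) = (5)²·Var(X) = 25·0.9 = 22.5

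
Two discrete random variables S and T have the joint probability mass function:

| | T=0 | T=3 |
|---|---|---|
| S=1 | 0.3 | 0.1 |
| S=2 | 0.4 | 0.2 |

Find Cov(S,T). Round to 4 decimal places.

0.0600

E[S] = 1.6,  E[T] = 0.9
E[ST] = 1.5
Cov(S,T) = E[ST] − E[S]E[T] = 1.5 − (1.6)(0.9) = 0.06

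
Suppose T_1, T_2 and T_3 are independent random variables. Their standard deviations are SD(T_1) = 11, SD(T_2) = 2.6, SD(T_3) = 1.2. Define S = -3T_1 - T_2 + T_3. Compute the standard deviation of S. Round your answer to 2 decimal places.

33.12

V(T_1) = 121, V(T_2) = 6.76, V(T_3) = 1.44
By independence, V(S) = (-3)²V(T_1) + (-1)²V(T_2) + (1)²V(T_3)
= (-3)²·121 + (-1)²·6.76 + (1)²·1.44 = 1097.2
SD(S) = √1097.2 ≈ 33.12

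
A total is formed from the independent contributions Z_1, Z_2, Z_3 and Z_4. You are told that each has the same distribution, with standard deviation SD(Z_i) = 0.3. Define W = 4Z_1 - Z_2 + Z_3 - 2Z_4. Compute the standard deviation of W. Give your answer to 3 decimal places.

V(Z_i) = (0.3)² = 0.09
By independence, V(W) = (4)²V(Z_1) + (-1)²V(Z_2) + (1)²V(Z_3) + (-2)²V(Z_4)
= (4)²·0.09 + (-1)²·0.09 + (1)²·0.09 + (-2)²·0.09 = 1.98
SD(W) = √1.98 ≈ 1.407

1.407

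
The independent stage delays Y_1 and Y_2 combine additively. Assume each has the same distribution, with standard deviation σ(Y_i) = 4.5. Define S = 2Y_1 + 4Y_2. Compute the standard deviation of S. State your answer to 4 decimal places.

V(Y_i) = (4.5)² = 20.25
By independence, V(S) = (2)²V(Y_1) + (4)²V(Y_2)
= (2)²·20.25 + (4)²·20.25 = 405
σ(S) = √405 ≈ 20.1246

20.1246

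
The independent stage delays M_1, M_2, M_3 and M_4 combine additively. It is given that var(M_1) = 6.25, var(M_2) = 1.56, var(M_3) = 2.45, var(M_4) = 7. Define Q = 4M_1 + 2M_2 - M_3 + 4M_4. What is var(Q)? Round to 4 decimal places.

By independence, var(Q) = (4)²var(M_1) + (2)²var(M_2) + (-1)²var(M_3) + (4)²var(M_4)
= (4)²·6.25 + (2)²·1.56 + (-1)²·2.45 + (4)²·7 = 220.69

220.6900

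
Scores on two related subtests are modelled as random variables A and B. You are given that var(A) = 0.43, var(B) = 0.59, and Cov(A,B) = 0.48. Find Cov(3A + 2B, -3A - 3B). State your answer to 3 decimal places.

-14.610

Cov(3A + 2B, -3A - 3B) = (3)(-3)var(A) + (2)(-3)var(B) + [(3)(-3) + (2)(-3)]Cov(A,B)
= -9·0.43 + -6·0.59 + -15·0.48 = -14.61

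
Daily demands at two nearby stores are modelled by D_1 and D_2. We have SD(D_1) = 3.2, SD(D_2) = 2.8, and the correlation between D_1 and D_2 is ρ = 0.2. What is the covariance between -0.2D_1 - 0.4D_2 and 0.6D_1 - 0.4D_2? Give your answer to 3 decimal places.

-0.261

V(D_1) = (3.2)² = 10.24;  V(D_2) = (2.8)² = 7.84
Cov(D_1,D_2) = ρ·SD(D_1)·SD(D_2) = 0.2·3.2·2.8 = 1.792
Cov(-0.2D_1 - 0.4D_2, 0.6D_1 - 0.4D_2) = (-0.2)(0.6)V(D_1) + (-0.4)(-0.4)V(D_2) + [(-0.2)(-0.4) + (-0.4)(0.6)]Cov(D_1,D_2)
= -0.12·10.24 + 0.16·7.84 + -0.16·1.792 = -0.26112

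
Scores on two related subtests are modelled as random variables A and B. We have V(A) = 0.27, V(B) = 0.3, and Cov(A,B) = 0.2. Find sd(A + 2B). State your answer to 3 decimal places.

V(A + 2B) = (1)²·V(A) + (2)²·V(B) + 2·(1)·(2)·Cov(A,B)
= 1·0.27 + 4·0.3 + 4·0.2 = 2.27
sd(A + 2B) = √2.27 ≈ 1.507

1.507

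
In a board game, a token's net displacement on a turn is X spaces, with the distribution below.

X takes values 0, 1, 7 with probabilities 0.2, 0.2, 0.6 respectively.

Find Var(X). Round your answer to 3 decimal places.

E[X] = (0)(0.2) + (1)(0.2) + (7)(0.6) = 4.4
E[X²] = (0)²(0.2) + (1)²(0.2) + (7)²(0.6) = 29.6
Var(X) = E[X²] − (E[X])² = 29.6 − (4.4)² = 10.24

10.240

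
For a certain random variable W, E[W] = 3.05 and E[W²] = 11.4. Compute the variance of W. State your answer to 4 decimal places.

Var(W) = 11.4 − (3.05)² = 2.0975

2.0975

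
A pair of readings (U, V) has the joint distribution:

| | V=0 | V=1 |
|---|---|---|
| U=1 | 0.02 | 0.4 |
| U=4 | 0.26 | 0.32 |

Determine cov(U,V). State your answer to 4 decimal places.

-0.2928

E[U] = 2.74,  E[V] = 0.72
E[UV] = 1.68
cov(U,V) = E[UV] − E[U]E[V] = 1.68 − (2.74)(0.72) = -0.2928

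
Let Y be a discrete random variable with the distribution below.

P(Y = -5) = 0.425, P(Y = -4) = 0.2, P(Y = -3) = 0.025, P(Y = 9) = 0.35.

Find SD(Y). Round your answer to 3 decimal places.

6.510

E[Y] = (-5)(0.425) + (-4)(0.2) + (-3)(0.025) + (9)(0.35) = 0.15
E[Y²] = (-5)²(0.425) + (-4)²(0.2) + (-3)²(0.025) + (9)²(0.35) = 42.4
Var(Y) = E[Y²] − (E[Y])² = 42.4 − (0.15)² = 42.3775
SD(Y) = √42.3775 ≈ 6.510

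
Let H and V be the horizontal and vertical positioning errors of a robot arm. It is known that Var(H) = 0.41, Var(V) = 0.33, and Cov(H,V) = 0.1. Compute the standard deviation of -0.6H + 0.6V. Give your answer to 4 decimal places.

0.4409

Var(-0.6H + 0.6V) = (-0.6)²·Var(H) + (0.6)²·Var(V) + 2·(-0.6)·(0.6)·Cov(H,V)
= 0.36·0.41 + 0.36·0.33 + -0.72·0.1 = 0.1944
SD(-0.6H + 0.6V) = √0.1944 ≈ 0.4409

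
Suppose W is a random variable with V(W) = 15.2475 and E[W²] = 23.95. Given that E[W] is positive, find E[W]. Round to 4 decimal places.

2.9500

(E[W])² = E[W²] − V(W) = 23.95 − 15.2475 = 8.7025
E[W] = √8.7025 = 2.95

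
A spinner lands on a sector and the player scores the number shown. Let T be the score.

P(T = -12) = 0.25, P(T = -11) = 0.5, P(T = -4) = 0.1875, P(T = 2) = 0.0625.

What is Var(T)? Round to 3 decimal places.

16.484

E[T] = (-12)(0.25) + (-11)(0.5) + (-4)(0.1875) + (2)(0.0625) = -9.125
E[T²] = (-12)²(0.25) + (-11)²(0.5) + (-4)²(0.1875) + (2)²(0.0625) = 99.75
Var(T) = E[T²] − (E[T])² = 99.75 − (-9.125)² = 16.484375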